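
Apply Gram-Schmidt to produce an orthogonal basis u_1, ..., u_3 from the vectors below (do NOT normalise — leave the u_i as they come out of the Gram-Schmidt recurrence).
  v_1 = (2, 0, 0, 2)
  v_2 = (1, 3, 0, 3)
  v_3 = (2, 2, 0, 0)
Orthogonal basis:
  u_1 = (2, 0, 0, 2)
  u_2 = (-1, 3, 0, 1)
  u_3 = (15/11, 10/11, 0, -15/11)

Apply the Gram-Schmidt recurrence
  u_1 = v_1
  u_i = v_i − Σ_{j<i} ((v_i · u_j) / (u_j · u_j)) · u_j.

Step by step this gives:
  u_1 = (2, 0, 0, 2)
  u_2 = (-1, 3, 0, 1)
  u_3 = (15/11, 10/11, 0, -15/11)

Orthogonality check:
  u_2 · u_1 = 0 (should be 0)
  u_3 · u_1 = 0 (should be 0)
  u_3 · u_2 = 0 (should be 0)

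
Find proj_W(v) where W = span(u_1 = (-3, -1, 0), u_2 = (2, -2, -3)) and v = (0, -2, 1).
proj_W(v) = (-39/77, -37/77, -27/77)

Set up U = [u_1 | ... | u_2] ∈ R^(3×2). The projector onto W = col(U) is P = U (U^T U)^(-1) U^T.
Compute U^T U =
  [10, -4]
  [-4, 17],
and U^T v = (2, 1).
Solve U^T U · c = U^T v for the coefficients: c = (19/77, 9/77). The projection is proj_W(v) = U c.
Check: (v - proj_W(v)) · u_1 = 0  (should be 0).
Check: (v - proj_W(v)) · u_2 = 0  (should be 0).
Result: proj_W(v) = (-39/77, -37/77, -27/77).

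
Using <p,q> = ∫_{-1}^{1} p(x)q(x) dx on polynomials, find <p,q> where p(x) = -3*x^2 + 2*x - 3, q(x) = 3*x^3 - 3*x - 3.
<p,q> = 112/5

Expand the product: p(x)·q(x) = -9*x^5 + 6*x^4 + 3*x^2 + 3*x + 9.
∫_{-1}^{1} of each monomial x^k gives [2/(k+1) if k even, 0 if k odd]. Integrating term-by-term (or equivalently evaluating the antiderivative F(x) = -3*x^6/2 + 6*x^5/5 + x^3 + 3*x^2/2 + 9*x at the endpoints):
  F(1) − F(−1) = 56/5 − (-56/5) = 112/5.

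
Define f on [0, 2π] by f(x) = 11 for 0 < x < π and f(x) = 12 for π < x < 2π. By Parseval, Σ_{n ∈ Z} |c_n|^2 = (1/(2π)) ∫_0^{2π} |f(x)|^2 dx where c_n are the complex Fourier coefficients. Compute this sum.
Σ |c_n|^2 = 265/2

Parseval equates the L^2 energy of f (normalised by 1/(2π)) with the ℓ^2 sum of its Fourier coefficients: (1/(2π)) ∫_0^{2π} |f|^2 = Σ |c_n|^2.
Compute the left side: (1/(2π)) [∫_0^π 11^2 dx + ∫_π^{2π} 12^2 dx] = (1/(2π)) · (121π + 144π) = (121 + 144)/2 = 265/2.
So Σ_{n ∈ Z} |c_n|^2 = 265/2.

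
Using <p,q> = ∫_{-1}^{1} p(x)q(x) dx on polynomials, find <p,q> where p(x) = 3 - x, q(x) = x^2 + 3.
<p,q> = 20

Expand the product: p(x)·q(x) = -x^3 + 3*x^2 - 3*x + 9.
∫_{-1}^{1} of each monomial x^k gives [2/(k+1) if k even, 0 if k odd]. Integrating term-by-term (or equivalently evaluating the antiderivative F(x) = -x^4/4 + x^3 - 3*x^2/2 + 9*x at the endpoints):
  F(1) − F(−1) = 33/4 − (-47/4) = 20.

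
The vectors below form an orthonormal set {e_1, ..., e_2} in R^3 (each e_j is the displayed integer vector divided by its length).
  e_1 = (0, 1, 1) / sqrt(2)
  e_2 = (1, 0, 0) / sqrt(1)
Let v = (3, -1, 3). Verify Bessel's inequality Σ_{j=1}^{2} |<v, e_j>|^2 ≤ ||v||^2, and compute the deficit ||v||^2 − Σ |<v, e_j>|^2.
Σ |<v, e_j>|^2 = 11; ||v||^2 = 19; deficit = 8

Write each e_j = u_j / sqrt(<u_j, u_j>) where u_j is the displayed integer vector. Then <v, e_j> = <v, u_j> / sqrt(<u_j, u_j>), so |<v, e_j>|^2 = <v, u_j>^2 / <u_j, u_j>.
Coefficients: <v, e_1> = 2/sqrt(2), <v, e_2> = 3/sqrt(1).
Square and sum: Σ |<v, e_j>|^2 = 11.
Compute ||v||^2 = v·v = 19.
Deficit = 19 − 11 = 8 ≥ 0, confirming Bessel's inequality. (The deficit equals ||v − Σ <v,e_j> e_j||^2, the squared distance from v to span{e_j}.)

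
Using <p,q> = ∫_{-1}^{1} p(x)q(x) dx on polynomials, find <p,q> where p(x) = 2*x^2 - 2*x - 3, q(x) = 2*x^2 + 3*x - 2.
<p,q> = 44/15

Expand the product: p(x)·q(x) = 4*x^4 + 2*x^3 - 16*x^2 - 5*x + 6.
∫_{-1}^{1} of each monomial x^k gives [2/(k+1) if k even, 0 if k odd]. Integrating term-by-term (or equivalently evaluating the antiderivative F(x) = 4*x^5/5 + x^4/2 - 16*x^3/3 - 5*x^2/2 + 6*x at the endpoints):
  F(1) − F(−1) = -8/15 − (-52/15) = 44/15.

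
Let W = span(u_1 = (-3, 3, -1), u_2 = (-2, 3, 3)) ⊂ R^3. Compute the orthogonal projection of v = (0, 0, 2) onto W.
proj_W(v) = (36/137, 33/137, 265/137)

Set up U = [u_1 | ... | u_2] ∈ R^(3×2). The projector onto W = col(U) is P = U (U^T U)^(-1) U^T.
Compute U^T U =
  [19, 12]
  [12, 22],
and U^T v = (-2, 6).
Solve U^T U · c = U^T v for the coefficients: c = (-58/137, 69/137). The projection is proj_W(v) = U c.
Check: (v - proj_W(v)) · u_1 = 0  (should be 0).
Check: (v - proj_W(v)) · u_2 = 0  (should be 0).
Result: proj_W(v) = (36/137, 33/137, 265/137).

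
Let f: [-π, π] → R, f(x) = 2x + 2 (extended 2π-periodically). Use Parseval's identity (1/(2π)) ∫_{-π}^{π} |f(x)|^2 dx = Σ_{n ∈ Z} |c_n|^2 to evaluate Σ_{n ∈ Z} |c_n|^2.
Σ |c_n|^2 = 4π^2/3 + 4

Expand and integrate term by term over [-π, π]:
  ∫ (2x)^2 dx = 4·(2π^3/3); ∫ 2·2·(2)·x dx = 0 (odd integrand); ∫ 2^2 dx = 4·2π.
So (1/(2π)) ∫_{-π}^{π} (2x + 2)^2 dx = 4π^2/3 + 4 = 4π^2/3 + 4.
Parseval ⇒ Σ |c_n|^2 = 4π^2/3 + 4.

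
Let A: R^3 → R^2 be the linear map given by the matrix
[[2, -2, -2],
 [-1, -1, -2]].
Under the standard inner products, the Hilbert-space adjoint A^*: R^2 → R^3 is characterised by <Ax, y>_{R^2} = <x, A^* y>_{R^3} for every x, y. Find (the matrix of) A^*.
A^* = A^T =
[[2, -1],
 [-2, -1],
 [-2, -2]]

For real matrices with standard dot products, the defining identity <Ax, y> = <x, A^* y> gives (Ax)^T y = x^T (A^*) y, i.e. x^T A^T y = x^T (A^*) y. Since this holds for all x, y, we must have A^* = A^T. Therefore
A^* =
[[2, -1],
 [-2, -1],
 [-2, -2]].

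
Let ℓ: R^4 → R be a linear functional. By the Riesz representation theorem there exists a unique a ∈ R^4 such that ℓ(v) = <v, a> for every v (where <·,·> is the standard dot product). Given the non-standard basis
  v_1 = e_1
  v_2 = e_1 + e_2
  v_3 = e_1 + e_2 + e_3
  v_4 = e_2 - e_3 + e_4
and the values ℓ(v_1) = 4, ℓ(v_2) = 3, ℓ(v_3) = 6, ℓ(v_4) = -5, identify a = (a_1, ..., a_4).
a = (4, -1, 3, -1)

Write a = (a_1, ..., a_4) in the standard basis. For each basis vector v_i, ℓ(v_i) = <v_i, a> is a linear equation in the a_j's. Collect the n equations into a matrix system V a = ℓ, where row i of V is v_i (expressed in the standard basis). Since V is invertible (lower-triangular with 1s on the diagonal, up to permutation), solve by back-substitution:
  V =
[[1, 0, 0, 0],
 [1, 1, 0, 0],
 [1, 1, 1, 0],
 [0, 1, -1, 1]]
  V a = (4, 3, 6, -5)
Solving gives a = (4, -1, 3, -1).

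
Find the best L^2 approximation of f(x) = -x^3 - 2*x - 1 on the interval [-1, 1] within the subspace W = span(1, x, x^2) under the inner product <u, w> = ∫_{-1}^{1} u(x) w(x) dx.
g(x) = -13*x/5 - 1

The best approximation g ∈ W is the orthogonal projection of f onto W. Writing g = a_0 + a_1 x + a_2 x^2, the coefficients solve the normal equations G · a = b where
  G_{ij} = <φ_i, φ_j> and b_i = <f, φ_i>, with φ_0 = 1, φ_1 = x, φ_2 = x^2.
G =
  [2, 0, 2/3]
  [0, 2/3, 0]
  [2/3, 0, 2/5],
b = (-2, -26/15, -2/3).
Solving gives a_0 = -1, a_1 = -13/5, a_2 = 0, so
  g(x) = -13*x/5 - 1.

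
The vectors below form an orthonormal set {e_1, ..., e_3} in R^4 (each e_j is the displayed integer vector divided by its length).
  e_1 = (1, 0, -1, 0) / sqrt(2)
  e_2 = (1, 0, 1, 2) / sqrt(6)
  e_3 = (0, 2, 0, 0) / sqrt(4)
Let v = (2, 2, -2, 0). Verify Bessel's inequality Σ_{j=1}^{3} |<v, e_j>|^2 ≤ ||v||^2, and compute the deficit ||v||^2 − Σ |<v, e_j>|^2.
Σ |<v, e_j>|^2 = 12; ||v||^2 = 12; deficit = 0

Write each e_j = u_j / sqrt(<u_j, u_j>) where u_j is the displayed integer vector. Then <v, e_j> = <v, u_j> / sqrt(<u_j, u_j>), so |<v, e_j>|^2 = <v, u_j>^2 / <u_j, u_j>.
Coefficients: <v, e_1> = 4/sqrt(2), <v, e_2> = 0/sqrt(6), <v, e_3> = 4/sqrt(4).
Square and sum: Σ |<v, e_j>|^2 = 12.
Compute ||v||^2 = v·v = 12.
Deficit = 12 − 12 = 0 ≥ 0, confirming Bessel's inequality. (The deficit equals ||v − Σ <v,e_j> e_j||^2, the squared distance from v to span{e_j}.)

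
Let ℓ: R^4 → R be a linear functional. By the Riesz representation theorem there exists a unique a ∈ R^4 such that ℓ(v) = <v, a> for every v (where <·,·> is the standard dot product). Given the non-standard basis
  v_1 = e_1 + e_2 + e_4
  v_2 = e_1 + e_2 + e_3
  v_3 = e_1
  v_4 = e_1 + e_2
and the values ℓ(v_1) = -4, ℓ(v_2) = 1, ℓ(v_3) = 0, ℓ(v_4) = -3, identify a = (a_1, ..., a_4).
a = (0, -3, 4, -1)

Write a = (a_1, ..., a_4) in the standard basis. For each basis vector v_i, ℓ(v_i) = <v_i, a> is a linear equation in the a_j's. Collect the n equations into a matrix system V a = ℓ, where row i of V is v_i (expressed in the standard basis). Since V is invertible (lower-triangular with 1s on the diagonal, up to permutation), solve by back-substitution:
  V =
[[1, 1, 0, 1],
 [1, 1, 1, 0],
 [1, 0, 0, 0],
 [1, 1, 0, 0]]
  V a = (-4, 1, 0, -3)
Solving gives a = (0, -3, 4, -1).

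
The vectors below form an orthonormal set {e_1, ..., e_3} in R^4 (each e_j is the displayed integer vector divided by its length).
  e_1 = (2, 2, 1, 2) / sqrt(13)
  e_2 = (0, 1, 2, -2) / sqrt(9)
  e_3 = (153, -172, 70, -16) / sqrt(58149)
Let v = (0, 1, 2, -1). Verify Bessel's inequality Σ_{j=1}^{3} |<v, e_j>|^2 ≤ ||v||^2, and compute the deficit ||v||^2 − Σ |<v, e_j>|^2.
Σ |<v, e_j>|^2 = 2861/497; ||v||^2 = 6; deficit = 121/497

Write each e_j = u_j / sqrt(<u_j, u_j>) where u_j is the displayed integer vector. Then <v, e_j> = <v, u_j> / sqrt(<u_j, u_j>), so |<v, e_j>|^2 = <v, u_j>^2 / <u_j, u_j>.
Coefficients: <v, e_1> = 2/sqrt(13), <v, e_2> = 7/sqrt(9), <v, e_3> = -16/sqrt(58149).
Square and sum: Σ |<v, e_j>|^2 = 2861/497.
Compute ||v||^2 = v·v = 6.
Deficit = 6 − 2861/497 = 121/497 ≥ 0, confirming Bessel's inequality. (The deficit equals ||v − Σ <v,e_j> e_j||^2, the squared distance from v to span{e_j}.)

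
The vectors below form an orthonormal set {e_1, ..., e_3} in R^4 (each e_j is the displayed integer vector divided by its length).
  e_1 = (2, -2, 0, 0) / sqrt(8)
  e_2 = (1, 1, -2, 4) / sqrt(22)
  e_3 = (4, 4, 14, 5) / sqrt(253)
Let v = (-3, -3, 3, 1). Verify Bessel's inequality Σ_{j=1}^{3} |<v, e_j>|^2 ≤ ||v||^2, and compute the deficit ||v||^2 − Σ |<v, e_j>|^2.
Σ |<v, e_j>|^2 = 5; ||v||^2 = 28; deficit = 23

Write each e_j = u_j / sqrt(<u_j, u_j>) where u_j is the displayed integer vector. Then <v, e_j> = <v, u_j> / sqrt(<u_j, u_j>), so |<v, e_j>|^2 = <v, u_j>^2 / <u_j, u_j>.
Coefficients: <v, e_1> = 0/sqrt(8), <v, e_2> = -8/sqrt(22), <v, e_3> = 23/sqrt(253).
Square and sum: Σ |<v, e_j>|^2 = 5.
Compute ||v||^2 = v·v = 28.
Deficit = 28 − 5 = 23 ≥ 0, confirming Bessel's inequality. (The deficit equals ||v − Σ <v,e_j> e_j||^2, the squared distance from v to span{e_j}.)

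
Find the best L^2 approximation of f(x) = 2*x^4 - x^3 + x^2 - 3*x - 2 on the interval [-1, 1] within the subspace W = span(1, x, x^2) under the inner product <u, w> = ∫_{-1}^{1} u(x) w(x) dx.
g(x) = 19*x^2/7 - 18*x/5 - 76/35

The best approximation g ∈ W is the orthogonal projection of f onto W. Writing g = a_0 + a_1 x + a_2 x^2, the coefficients solve the normal equations G · a = b where
  G_{ij} = <φ_i, φ_j> and b_i = <f, φ_i>, with φ_0 = 1, φ_1 = x, φ_2 = x^2.
G =
  [2, 0, 2/3]
  [0, 2/3, 0]
  [2/3, 0, 2/5],
b = (-38/15, -12/5, -38/105).
Solving gives a_0 = -76/35, a_1 = -18/5, a_2 = 19/7, so
  g(x) = 19*x^2/7 - 18*x/5 - 76/35.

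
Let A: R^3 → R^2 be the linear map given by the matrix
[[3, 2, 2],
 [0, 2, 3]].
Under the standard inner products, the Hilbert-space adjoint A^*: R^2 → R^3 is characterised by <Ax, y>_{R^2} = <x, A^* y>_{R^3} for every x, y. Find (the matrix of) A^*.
A^* = A^T =
[[3, 0],
 [2, 2],
 [2, 3]]

For real matrices with standard dot products, the defining identity <Ax, y> = <x, A^* y> gives (Ax)^T y = x^T (A^*) y, i.e. x^T A^T y = x^T (A^*) y. Since this holds for all x, y, we must have A^* = A^T. Therefore
A^* =
[[3, 0],
 [2, 2],
 [2, 3]].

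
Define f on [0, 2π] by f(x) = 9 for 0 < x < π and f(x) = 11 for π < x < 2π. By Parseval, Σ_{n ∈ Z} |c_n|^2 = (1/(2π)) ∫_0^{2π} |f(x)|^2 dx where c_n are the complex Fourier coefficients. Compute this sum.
Σ |c_n|^2 = 101

Parseval equates the L^2 energy of f (normalised by 1/(2π)) with the ℓ^2 sum of its Fourier coefficients: (1/(2π)) ∫_0^{2π} |f|^2 = Σ |c_n|^2.
Compute the left side: (1/(2π)) [∫_0^π 9^2 dx + ∫_π^{2π} 11^2 dx] = (1/(2π)) · (81π + 121π) = (81 + 121)/2 = 101.
So Σ_{n ∈ Z} |c_n|^2 = 101.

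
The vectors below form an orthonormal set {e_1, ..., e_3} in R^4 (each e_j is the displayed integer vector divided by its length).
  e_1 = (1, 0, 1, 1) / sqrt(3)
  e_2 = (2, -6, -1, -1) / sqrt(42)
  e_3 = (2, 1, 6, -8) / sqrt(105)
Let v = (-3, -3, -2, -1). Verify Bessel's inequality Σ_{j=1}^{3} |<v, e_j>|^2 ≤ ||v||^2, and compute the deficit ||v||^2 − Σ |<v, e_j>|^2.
Σ |<v, e_j>|^2 = 569/30; ||v||^2 = 23; deficit = 121/30

Write each e_j = u_j / sqrt(<u_j, u_j>) where u_j is the displayed integer vector. Then <v, e_j> = <v, u_j> / sqrt(<u_j, u_j>), so |<v, e_j>|^2 = <v, u_j>^2 / <u_j, u_j>.
Coefficients: <v, e_1> = -6/sqrt(3), <v, e_2> = 15/sqrt(42), <v, e_3> = -13/sqrt(105).
Square and sum: Σ |<v, e_j>|^2 = 569/30.
Compute ||v||^2 = v·v = 23.
Deficit = 23 − 569/30 = 121/30 ≥ 0, confirming Bessel's inequality. (The deficit equals ||v − Σ <v,e_j> e_j||^2, the squared distance from v to span{e_j}.)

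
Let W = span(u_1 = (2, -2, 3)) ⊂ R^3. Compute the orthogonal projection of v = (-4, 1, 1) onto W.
proj_W(v) = (-14/17, 14/17, -21/17)

Set up U = [u_1 | ... | u_1] ∈ R^(3×1). The projector onto W = col(U) is P = U (U^T U)^(-1) U^T.
Compute U^T U =
  [17],
and U^T v = (-7).
Solve U^T U · c = U^T v for the coefficients: c = (-7/17). The projection is proj_W(v) = U c.
Check: (v - proj_W(v)) · u_1 = 0  (should be 0).
Result: proj_W(v) = (-14/17, 14/17, -21/17).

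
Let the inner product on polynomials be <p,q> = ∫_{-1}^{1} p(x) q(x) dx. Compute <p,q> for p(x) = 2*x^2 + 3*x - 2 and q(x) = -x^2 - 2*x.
<p,q> = -52/15

Expand the product: p(x)·q(x) = -2*x^4 - 7*x^3 - 4*x^2 + 4*x.
∫_{-1}^{1} of each monomial x^k gives [2/(k+1) if k even, 0 if k odd]. Integrating term-by-term (or equivalently evaluating the antiderivative F(x) = -2*x^5/5 - 7*x^4/4 - 4*x^3/3 + 2*x^2 at the endpoints):
  F(1) − F(−1) = -89/60 − (119/60) = -52/15.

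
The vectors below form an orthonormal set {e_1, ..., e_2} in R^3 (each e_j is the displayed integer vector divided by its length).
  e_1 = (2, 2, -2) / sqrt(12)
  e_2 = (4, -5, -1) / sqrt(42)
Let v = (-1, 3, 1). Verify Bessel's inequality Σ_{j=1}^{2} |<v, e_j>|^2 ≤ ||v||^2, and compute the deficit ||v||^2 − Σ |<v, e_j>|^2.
Σ |<v, e_j>|^2 = 69/7; ||v||^2 = 11; deficit = 8/7

Write each e_j = u_j / sqrt(<u_j, u_j>) where u_j is the displayed integer vector. Then <v, e_j> = <v, u_j> / sqrt(<u_j, u_j>), so |<v, e_j>|^2 = <v, u_j>^2 / <u_j, u_j>.
Coefficients: <v, e_1> = 2/sqrt(12), <v, e_2> = -20/sqrt(42).
Square and sum: Σ |<v, e_j>|^2 = 69/7.
Compute ||v||^2 = v·v = 11.
Deficit = 11 − 69/7 = 8/7 ≥ 0, confirming Bessel's inequality. (The deficit equals ||v − Σ <v,e_j> e_j||^2, the squared distance from v to span{e_j}.)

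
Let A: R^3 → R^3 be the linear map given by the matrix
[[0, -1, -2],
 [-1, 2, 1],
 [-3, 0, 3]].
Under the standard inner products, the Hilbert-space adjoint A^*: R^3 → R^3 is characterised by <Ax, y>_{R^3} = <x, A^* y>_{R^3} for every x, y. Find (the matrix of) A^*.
A^* = A^T =
[[0, -1, -3],
 [-1, 2, 0],
 [-2, 1, 3]]

For real matrices with standard dot products, the defining identity <Ax, y> = <x, A^* y> gives (Ax)^T y = x^T (A^*) y, i.e. x^T A^T y = x^T (A^*) y. Since this holds for all x, y, we must have A^* = A^T. Therefore
A^* =
[[0, -1, -3],
 [-1, 2, 0],
 [-2, 1, 3]].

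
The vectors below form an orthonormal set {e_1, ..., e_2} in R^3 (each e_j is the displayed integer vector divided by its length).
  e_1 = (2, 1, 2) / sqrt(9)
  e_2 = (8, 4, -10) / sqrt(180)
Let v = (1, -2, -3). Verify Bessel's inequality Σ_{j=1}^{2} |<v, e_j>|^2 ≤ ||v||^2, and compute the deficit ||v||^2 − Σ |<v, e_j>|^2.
Σ |<v, e_j>|^2 = 9; ||v||^2 = 14; deficit = 5

Write each e_j = u_j / sqrt(<u_j, u_j>) where u_j is the displayed integer vector. Then <v, e_j> = <v, u_j> / sqrt(<u_j, u_j>), so |<v, e_j>|^2 = <v, u_j>^2 / <u_j, u_j>.
Coefficients: <v, e_1> = -6/sqrt(9), <v, e_2> = 30/sqrt(180).
Square and sum: Σ |<v, e_j>|^2 = 9.
Compute ||v||^2 = v·v = 14.
Deficit = 14 − 9 = 5 ≥ 0, confirming Bessel's inequality. (The deficit equals ||v − Σ <v,e_j> e_j||^2, the squared distance from v to span{e_j}.)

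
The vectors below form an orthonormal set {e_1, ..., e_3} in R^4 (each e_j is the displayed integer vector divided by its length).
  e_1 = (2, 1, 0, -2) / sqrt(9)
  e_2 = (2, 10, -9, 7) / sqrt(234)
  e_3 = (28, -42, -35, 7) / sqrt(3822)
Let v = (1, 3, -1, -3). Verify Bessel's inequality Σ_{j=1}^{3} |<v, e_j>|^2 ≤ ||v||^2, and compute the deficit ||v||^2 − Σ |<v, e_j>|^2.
Σ |<v, e_j>|^2 = 17; ||v||^2 = 20; deficit = 3

Write each e_j = u_j / sqrt(<u_j, u_j>) where u_j is the displayed integer vector. Then <v, e_j> = <v, u_j> / sqrt(<u_j, u_j>), so |<v, e_j>|^2 = <v, u_j>^2 / <u_j, u_j>.
Coefficients: <v, e_1> = 11/sqrt(9), <v, e_2> = 20/sqrt(234), <v, e_3> = -84/sqrt(3822).
Square and sum: Σ |<v, e_j>|^2 = 17.
Compute ||v||^2 = v·v = 20.
Deficit = 20 − 17 = 3 ≥ 0, confirming Bessel's inequality. (The deficit equals ||v − Σ <v,e_j> e_j||^2, the squared distance from v to span{e_j}.)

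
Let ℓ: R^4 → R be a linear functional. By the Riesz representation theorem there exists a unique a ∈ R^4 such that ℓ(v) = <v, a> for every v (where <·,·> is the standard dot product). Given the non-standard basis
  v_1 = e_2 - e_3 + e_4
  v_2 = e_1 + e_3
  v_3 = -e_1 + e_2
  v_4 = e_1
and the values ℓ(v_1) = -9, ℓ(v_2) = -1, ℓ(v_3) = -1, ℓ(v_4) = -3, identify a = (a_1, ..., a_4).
a = (-3, -4, 2, -3)

Write a = (a_1, ..., a_4) in the standard basis. For each basis vector v_i, ℓ(v_i) = <v_i, a> is a linear equation in the a_j's. Collect the n equations into a matrix system V a = ℓ, where row i of V is v_i (expressed in the standard basis). Since V is invertible (lower-triangular with 1s on the diagonal, up to permutation), solve by back-substitution:
  V =
[[0, 1, -1, 1],
 [1, 0, 1, 0],
 [-1, 1, 0, 0],
 [1, 0, 0, 0]]
  V a = (-9, -1, -1, -3)
Solving gives a = (-3, -4, 2, -3).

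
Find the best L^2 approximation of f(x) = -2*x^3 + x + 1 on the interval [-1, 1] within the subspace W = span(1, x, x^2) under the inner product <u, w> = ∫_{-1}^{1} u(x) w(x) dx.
g(x) = 1 - x/5

The best approximation g ∈ W is the orthogonal projection of f onto W. Writing g = a_0 + a_1 x + a_2 x^2, the coefficients solve the normal equations G · a = b where
  G_{ij} = <φ_i, φ_j> and b_i = <f, φ_i>, with φ_0 = 1, φ_1 = x, φ_2 = x^2.
G =
  [2, 0, 2/3]
  [0, 2/3, 0]
  [2/3, 0, 2/5],
b = (2, -2/15, 2/3).
Solving gives a_0 = 1, a_1 = -1/5, a_2 = 0, so
  g(x) = 1 - x/5.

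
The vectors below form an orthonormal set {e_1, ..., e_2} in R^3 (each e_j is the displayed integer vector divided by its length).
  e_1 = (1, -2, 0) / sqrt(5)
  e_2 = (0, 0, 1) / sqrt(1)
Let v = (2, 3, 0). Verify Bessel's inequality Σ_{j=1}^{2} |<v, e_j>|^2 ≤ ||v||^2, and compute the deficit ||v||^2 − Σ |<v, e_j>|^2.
Σ |<v, e_j>|^2 = 16/5; ||v||^2 = 13; deficit = 49/5

Write each e_j = u_j / sqrt(<u_j, u_j>) where u_j is the displayed integer vector. Then <v, e_j> = <v, u_j> / sqrt(<u_j, u_j>), so |<v, e_j>|^2 = <v, u_j>^2 / <u_j, u_j>.
Coefficients: <v, e_1> = -4/sqrt(5), <v, e_2> = 0/sqrt(1).
Square and sum: Σ |<v, e_j>|^2 = 16/5.
Compute ||v||^2 = v·v = 13.
Deficit = 13 − 16/5 = 49/5 ≥ 0, confirming Bessel's inequality. (The deficit equals ||v − Σ <v,e_j> e_j||^2, the squared distance from v to span{e_j}.)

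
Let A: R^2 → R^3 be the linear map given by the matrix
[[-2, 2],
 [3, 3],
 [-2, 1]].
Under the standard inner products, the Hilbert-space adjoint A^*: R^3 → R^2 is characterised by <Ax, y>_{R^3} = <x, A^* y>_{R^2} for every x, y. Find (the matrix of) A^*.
A^* = A^T =
[[-2, 3, -2],
 [2, 3, 1]]

For real matrices with standard dot products, the defining identity <Ax, y> = <x, A^* y> gives (Ax)^T y = x^T (A^*) y, i.e. x^T A^T y = x^T (A^*) y. Since this holds for all x, y, we must have A^* = A^T. Therefore
A^* =
[[-2, 3, -2],
 [2, 3, 1]].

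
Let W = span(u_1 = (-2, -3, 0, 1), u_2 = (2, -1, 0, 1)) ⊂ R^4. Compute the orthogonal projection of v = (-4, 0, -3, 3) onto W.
proj_W(v) = (-68/21, -32/21, 0, -1/21)

Set up U = [u_1 | ... | u_2] ∈ R^(4×2). The projector onto W = col(U) is P = U (U^T U)^(-1) U^T.
Compute U^T U =
  [14, 0]
  [0, 6],
and U^T v = (11, -5).
Solve U^T U · c = U^T v for the coefficients: c = (11/14, -5/6). The projection is proj_W(v) = U c.
Check: (v - proj_W(v)) · u_1 = 0  (should be 0).
Check: (v - proj_W(v)) · u_2 = 0  (should be 0).
Result: proj_W(v) = (-68/21, -32/21, 0, -1/21).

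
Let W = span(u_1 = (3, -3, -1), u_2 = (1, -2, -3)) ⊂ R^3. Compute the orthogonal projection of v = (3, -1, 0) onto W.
proj_W(v) = (275/122, -113/61, 39/122)

Set up U = [u_1 | ... | u_2] ∈ R^(3×2). The projector onto W = col(U) is P = U (U^T U)^(-1) U^T.
Compute U^T U =
  [19, 12]
  [12, 14],
and U^T v = (12, 5).
Solve U^T U · c = U^T v for the coefficients: c = (54/61, -49/122). The projection is proj_W(v) = U c.
Check: (v - proj_W(v)) · u_1 = 0  (should be 0).
Check: (v - proj_W(v)) · u_2 = 0  (should be 0).
Result: proj_W(v) = (275/122, -113/61, 39/122).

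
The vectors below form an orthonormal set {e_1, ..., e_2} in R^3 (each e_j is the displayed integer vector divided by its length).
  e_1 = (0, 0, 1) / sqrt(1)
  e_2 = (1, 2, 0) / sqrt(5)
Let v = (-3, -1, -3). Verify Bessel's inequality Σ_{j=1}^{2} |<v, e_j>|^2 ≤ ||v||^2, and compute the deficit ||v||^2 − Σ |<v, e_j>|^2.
Σ |<v, e_j>|^2 = 14; ||v||^2 = 19; deficit = 5

Write each e_j = u_j / sqrt(<u_j, u_j>) where u_j is the displayed integer vector. Then <v, e_j> = <v, u_j> / sqrt(<u_j, u_j>), so |<v, e_j>|^2 = <v, u_j>^2 / <u_j, u_j>.
Coefficients: <v, e_1> = -3/sqrt(1), <v, e_2> = -5/sqrt(5).
Square and sum: Σ |<v, e_j>|^2 = 14.
Compute ||v||^2 = v·v = 19.
Deficit = 19 − 14 = 5 ≥ 0, confirming Bessel's inequality. (The deficit equals ||v − Σ <v,e_j> e_j||^2, the squared distance from v to span{e_j}.)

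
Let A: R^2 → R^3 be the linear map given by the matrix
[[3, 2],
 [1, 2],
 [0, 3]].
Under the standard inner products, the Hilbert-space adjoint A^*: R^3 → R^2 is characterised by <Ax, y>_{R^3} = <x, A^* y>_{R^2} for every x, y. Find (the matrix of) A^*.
A^* = A^T =
[[3, 1, 0],
 [2, 2, 3]]

For real matrices with standard dot products, the defining identity <Ax, y> = <x, A^* y> gives (Ax)^T y = x^T (A^*) y, i.e. x^T A^T y = x^T (A^*) y. Since this holds for all x, y, we must have A^* = A^T. Therefore
A^* =
[[3, 1, 0],
 [2, 2, 3]].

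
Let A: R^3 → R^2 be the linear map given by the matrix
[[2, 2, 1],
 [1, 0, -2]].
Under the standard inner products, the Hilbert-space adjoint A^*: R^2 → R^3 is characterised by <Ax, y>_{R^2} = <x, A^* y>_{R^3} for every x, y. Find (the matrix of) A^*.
A^* = A^T =
[[2, 1],
 [2, 0],
 [1, -2]]

For real matrices with standard dot products, the defining identity <Ax, y> = <x, A^* y> gives (Ax)^T y = x^T (A^*) y, i.e. x^T A^T y = x^T (A^*) y. Since this holds for all x, y, we must have A^* = A^T. Therefore
A^* =
[[2, 1],
 [2, 0],
 [1, -2]].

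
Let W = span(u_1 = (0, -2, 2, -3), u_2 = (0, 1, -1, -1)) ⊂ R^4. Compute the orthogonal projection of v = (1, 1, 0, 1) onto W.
proj_W(v) = (0, 1/2, -1/2, 1)

Set up U = [u_1 | ... | u_2] ∈ R^(4×2). The projector onto W = col(U) is P = U (U^T U)^(-1) U^T.
Compute U^T U =
  [17, -1]
  [-1, 3],
and U^T v = (-5, 0).
Solve U^T U · c = U^T v for the coefficients: c = (-3/10, -1/10). The projection is proj_W(v) = U c.
Check: (v - proj_W(v)) · u_1 = 0  (should be 0).
Check: (v - proj_W(v)) · u_2 = 0  (should be 0).
Result: proj_W(v) = (0, 1/2, -1/2, 1).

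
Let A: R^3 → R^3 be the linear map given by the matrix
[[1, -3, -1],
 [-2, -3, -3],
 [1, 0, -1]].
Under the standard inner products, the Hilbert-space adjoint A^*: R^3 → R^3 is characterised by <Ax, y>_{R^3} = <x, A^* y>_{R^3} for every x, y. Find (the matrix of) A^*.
A^* = A^T =
[[1, -2, 1],
 [-3, -3, 0],
 [-1, -3, -1]]

For real matrices with standard dot products, the defining identity <Ax, y> = <x, A^* y> gives (Ax)^T y = x^T (A^*) y, i.e. x^T A^T y = x^T (A^*) y. Since this holds for all x, y, we must have A^* = A^T. Therefore
A^* =
[[1, -2, 1],
 [-3, -3, 0],
 [-1, -3, -1]].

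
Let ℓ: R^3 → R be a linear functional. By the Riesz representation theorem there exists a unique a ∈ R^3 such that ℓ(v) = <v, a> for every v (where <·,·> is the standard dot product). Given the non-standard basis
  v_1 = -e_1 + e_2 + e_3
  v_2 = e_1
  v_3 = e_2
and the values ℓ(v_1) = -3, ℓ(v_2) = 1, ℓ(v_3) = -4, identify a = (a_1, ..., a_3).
a = (1, -4, 2)

Write a = (a_1, ..., a_3) in the standard basis. For each basis vector v_i, ℓ(v_i) = <v_i, a> is a linear equation in the a_j's. Collect the n equations into a matrix system V a = ℓ, where row i of V is v_i (expressed in the standard basis). Since V is invertible (lower-triangular with 1s on the diagonal, up to permutation), solve by back-substitution:
  V =
[[-1, 1, 1],
 [1, 0, 0],
 [0, 1, 0]]
  V a = (-3, 1, -4)
Solving gives a = (1, -4, 2).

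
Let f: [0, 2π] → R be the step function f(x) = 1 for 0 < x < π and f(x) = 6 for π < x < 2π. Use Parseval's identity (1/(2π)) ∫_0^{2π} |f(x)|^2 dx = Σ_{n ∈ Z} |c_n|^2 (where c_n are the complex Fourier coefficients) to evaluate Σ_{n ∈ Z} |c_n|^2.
Σ |c_n|^2 = 37/2

Parseval equates the L^2 energy of f (normalised by 1/(2π)) with the ℓ^2 sum of its Fourier coefficients: (1/(2π)) ∫_0^{2π} |f|^2 = Σ |c_n|^2.
Compute the left side: (1/(2π)) [∫_0^π 1^2 dx + ∫_π^{2π} 6^2 dx] = (1/(2π)) · (1π + 36π) = (1 + 36)/2 = 37/2.
So Σ_{n ∈ Z} |c_n|^2 = 37/2.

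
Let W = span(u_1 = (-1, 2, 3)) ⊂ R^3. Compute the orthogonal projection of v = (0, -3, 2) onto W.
proj_W(v) = (0, 0, 0)

Set up U = [u_1 | ... | u_1] ∈ R^(3×1). The projector onto W = col(U) is P = U (U^T U)^(-1) U^T.
Compute U^T U =
  [14],
and U^T v = (0).
Solve U^T U · c = U^T v for the coefficients: c = (0). The projection is proj_W(v) = U c.
Check: (v - proj_W(v)) · u_1 = 0  (should be 0).
Result: proj_W(v) = (0, 0, 0).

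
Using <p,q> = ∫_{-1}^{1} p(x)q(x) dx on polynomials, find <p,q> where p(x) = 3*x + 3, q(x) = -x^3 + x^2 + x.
<p,q> = 14/5

Expand the product: p(x)·q(x) = -3*x^4 + 6*x^2 + 3*x.
∫_{-1}^{1} of each monomial x^k gives [2/(k+1) if k even, 0 if k odd]. Integrating term-by-term (or equivalently evaluating the antiderivative F(x) = -3*x^5/5 + 2*x^3 + 3*x^2/2 at the endpoints):
  F(1) − F(−1) = 29/10 − (1/10) = 14/5.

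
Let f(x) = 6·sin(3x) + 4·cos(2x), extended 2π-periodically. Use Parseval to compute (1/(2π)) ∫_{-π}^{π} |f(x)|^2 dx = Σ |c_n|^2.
Σ |c_n|^2 = 26

Expand |f|^2 and use orthogonality of {sin(nx), cos(mx)} on [-π, π]:
  ∫_{-π}^{π} sin(nx)^2 dx = π, ∫ cos(mx)^2 dx = π, and cross terms integrate to 0.
So ∫_{-π}^{π} f(x)^2 dx = 6^2 · π + 4^2 · π = (36 + 16)π.
Divide by 2π: (36 + 16)/2 = 26.
By Parseval, this equals Σ |c_n|^2.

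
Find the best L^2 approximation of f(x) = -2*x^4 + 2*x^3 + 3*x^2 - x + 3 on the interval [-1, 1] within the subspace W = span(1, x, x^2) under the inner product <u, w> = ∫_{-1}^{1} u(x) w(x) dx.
g(x) = 9*x^2/7 + x/5 + 111/35

The best approximation g ∈ W is the orthogonal projection of f onto W. Writing g = a_0 + a_1 x + a_2 x^2, the coefficients solve the normal equations G · a = b where
  G_{ij} = <φ_i, φ_j> and b_i = <f, φ_i>, with φ_0 = 1, φ_1 = x, φ_2 = x^2.
G =
  [2, 0, 2/3]
  [0, 2/3, 0]
  [2/3, 0, 2/5],
b = (36/5, 2/15, 92/35).
Solving gives a_0 = 111/35, a_1 = 1/5, a_2 = 9/7, so
  g(x) = 9*x^2/7 + x/5 + 111/35.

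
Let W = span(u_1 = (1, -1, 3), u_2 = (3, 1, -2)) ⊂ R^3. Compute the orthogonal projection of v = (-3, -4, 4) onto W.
proj_W(v) = (-439/138, -277/138, 326/69)

Set up U = [u_1 | ... | u_2] ∈ R^(3×2). The projector onto W = col(U) is P = U (U^T U)^(-1) U^T.
Compute U^T U =
  [11, -4]
  [-4, 14],
and U^T v = (13, -21).
Solve U^T U · c = U^T v for the coefficients: c = (49/69, -179/138). The projection is proj_W(v) = U c.
Check: (v - proj_W(v)) · u_1 = 0  (should be 0).
Check: (v - proj_W(v)) · u_2 = 0  (should be 0).
Result: proj_W(v) = (-439/138, -277/138, 326/69).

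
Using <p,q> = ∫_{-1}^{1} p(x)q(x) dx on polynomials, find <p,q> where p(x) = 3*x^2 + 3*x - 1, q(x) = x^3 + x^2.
<p,q> = 26/15

Expand the product: p(x)·q(x) = 3*x^5 + 6*x^4 + 2*x^3 - x^2.
∫_{-1}^{1} of each monomial x^k gives [2/(k+1) if k even, 0 if k odd]. Integrating term-by-term (or equivalently evaluating the antiderivative F(x) = x^6/2 + 6*x^5/5 + x^4/2 - x^3/3 at the endpoints):
  F(1) − F(−1) = 28/15 − (2/15) = 26/15.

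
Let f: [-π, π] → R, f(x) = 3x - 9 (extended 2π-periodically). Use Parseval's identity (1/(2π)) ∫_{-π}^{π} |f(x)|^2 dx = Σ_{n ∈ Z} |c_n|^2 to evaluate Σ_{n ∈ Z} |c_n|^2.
Σ |c_n|^2 = 3π^2 + 81

Expand and integrate term by term over [-π, π]:
  ∫ (3x)^2 dx = 9·(2π^3/3); ∫ 2·3·(-9)·x dx = 0 (odd integrand); ∫ (-9)^2 dx = 81·2π.
So (1/(2π)) ∫_{-π}^{π} (3x - 9)^2 dx = 9π^2/3 + 81 = 3π^2 + 81.
Parseval ⇒ Σ |c_n|^2 = 3π^2 + 81.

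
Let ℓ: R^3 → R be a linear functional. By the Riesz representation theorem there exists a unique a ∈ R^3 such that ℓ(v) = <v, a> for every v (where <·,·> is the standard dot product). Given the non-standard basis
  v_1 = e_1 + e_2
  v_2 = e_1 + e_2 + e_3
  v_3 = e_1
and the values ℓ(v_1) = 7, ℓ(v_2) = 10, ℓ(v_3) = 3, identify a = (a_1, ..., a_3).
a = (3, 4, 3)

Write a = (a_1, ..., a_3) in the standard basis. For each basis vector v_i, ℓ(v_i) = <v_i, a> is a linear equation in the a_j's. Collect the n equations into a matrix system V a = ℓ, where row i of V is v_i (expressed in the standard basis). Since V is invertible (lower-triangular with 1s on the diagonal, up to permutation), solve by back-substitution:
  V =
[[1, 1, 0],
 [1, 1, 1],
 [1, 0, 0]]
  V a = (7, 10, 3)
Solving gives a = (3, 4, 3).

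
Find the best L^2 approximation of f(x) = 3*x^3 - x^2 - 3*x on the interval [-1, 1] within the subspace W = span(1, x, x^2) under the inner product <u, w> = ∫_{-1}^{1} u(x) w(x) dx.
g(x) = -x^2 - 6*x/5

The best approximation g ∈ W is the orthogonal projection of f onto W. Writing g = a_0 + a_1 x + a_2 x^2, the coefficients solve the normal equations G · a = b where
  G_{ij} = <φ_i, φ_j> and b_i = <f, φ_i>, with φ_0 = 1, φ_1 = x, φ_2 = x^2.
G =
  [2, 0, 2/3]
  [0, 2/3, 0]
  [2/3, 0, 2/5],
b = (-2/3, -4/5, -2/5).
Solving gives a_0 = 0, a_1 = -6/5, a_2 = -1, so
  g(x) = -x^2 - 6*x/5.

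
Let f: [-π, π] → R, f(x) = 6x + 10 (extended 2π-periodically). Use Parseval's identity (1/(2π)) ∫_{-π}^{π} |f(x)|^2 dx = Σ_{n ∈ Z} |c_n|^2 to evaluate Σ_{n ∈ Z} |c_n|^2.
Σ |c_n|^2 = 12π^2 + 100

Expand and integrate term by term over [-π, π]:
  ∫ (6x)^2 dx = 36·(2π^3/3); ∫ 2·6·(10)·x dx = 0 (odd integrand); ∫ 10^2 dx = 100·2π.
So (1/(2π)) ∫_{-π}^{π} (6x + 10)^2 dx = 36π^2/3 + 100 = 12π^2 + 100.
Parseval ⇒ Σ |c_n|^2 = 12π^2 + 100.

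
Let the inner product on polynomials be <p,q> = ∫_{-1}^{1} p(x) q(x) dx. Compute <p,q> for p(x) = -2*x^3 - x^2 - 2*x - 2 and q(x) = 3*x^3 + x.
<p,q> = -656/105

Expand the product: p(x)·q(x) = -6*x^6 - 3*x^5 - 8*x^4 - 7*x^3 - 2*x^2 - 2*x.
∫_{-1}^{1} of each monomial x^k gives [2/(k+1) if k even, 0 if k odd]. Integrating term-by-term (or equivalently evaluating the antiderivative F(x) = -6*x^7/7 - x^6/2 - 8*x^5/5 - 7*x^4/4 - 2*x^3/3 - x^2 at the endpoints):
  F(1) − F(−1) = -2677/420 − (-53/420) = -656/105.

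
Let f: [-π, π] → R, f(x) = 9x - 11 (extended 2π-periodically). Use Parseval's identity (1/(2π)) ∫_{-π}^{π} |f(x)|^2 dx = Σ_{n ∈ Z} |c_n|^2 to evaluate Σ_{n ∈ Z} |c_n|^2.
Σ |c_n|^2 = 27π^2 + 121

Expand and integrate term by term over [-π, π]:
  ∫ (9x)^2 dx = 81·(2π^3/3); ∫ 2·9·(-11)·x dx = 0 (odd integrand); ∫ (-11)^2 dx = 121·2π.
So (1/(2π)) ∫_{-π}^{π} (9x - 11)^2 dx = 81π^2/3 + 121 = 27π^2 + 121.
Parseval ⇒ Σ |c_n|^2 = 27π^2 + 121.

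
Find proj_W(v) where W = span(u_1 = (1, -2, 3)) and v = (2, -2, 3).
proj_W(v) = (15/14, -15/7, 45/14)

Set up U = [u_1 | ... | u_1] ∈ R^(3×1). The projector onto W = col(U) is P = U (U^T U)^(-1) U^T.
Compute U^T U =
  [14],
and U^T v = (15).
Solve U^T U · c = U^T v for the coefficients: c = (15/14). The projection is proj_W(v) = U c.
Check: (v - proj_W(v)) · u_1 = 0  (should be 0).
Result: proj_W(v) = (15/14, -15/7, 45/14).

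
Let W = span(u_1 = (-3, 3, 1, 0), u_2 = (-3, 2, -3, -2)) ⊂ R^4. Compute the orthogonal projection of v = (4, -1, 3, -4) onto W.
proj_W(v) = (117/50, -339/175, 291/350, 141/175)

Set up U = [u_1 | ... | u_2] ∈ R^(4×2). The projector onto W = col(U) is P = U (U^T U)^(-1) U^T.
Compute U^T U =
  [19, 12]
  [12, 26],
and U^T v = (-12, -15).
Solve U^T U · c = U^T v for the coefficients: c = (-66/175, -141/350). The projection is proj_W(v) = U c.
Check: (v - proj_W(v)) · u_1 = 0  (should be 0).
Check: (v - proj_W(v)) · u_2 = 0  (should be 0).
Result: proj_W(v) = (117/50, -339/175, 291/350, 141/175).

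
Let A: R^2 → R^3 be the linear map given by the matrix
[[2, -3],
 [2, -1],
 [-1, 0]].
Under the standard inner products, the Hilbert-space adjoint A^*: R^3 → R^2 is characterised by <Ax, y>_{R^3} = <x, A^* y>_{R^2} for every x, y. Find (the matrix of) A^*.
A^* = A^T =
[[2, 2, -1],
 [-3, -1, 0]]

For real matrices with standard dot products, the defining identity <Ax, y> = <x, A^* y> gives (Ax)^T y = x^T (A^*) y, i.e. x^T A^T y = x^T (A^*) y. Since this holds for all x, y, we must have A^* = A^T. Therefore
A^* =
[[2, 2, -1],
 [-3, -1, 0]].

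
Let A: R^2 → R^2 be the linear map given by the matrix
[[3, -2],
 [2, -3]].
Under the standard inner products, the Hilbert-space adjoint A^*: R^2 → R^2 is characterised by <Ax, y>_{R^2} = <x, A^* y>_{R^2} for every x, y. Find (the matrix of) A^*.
A^* = A^T =
[[3, 2],
 [-2, -3]]

For real matrices with standard dot products, the defining identity <Ax, y> = <x, A^* y> gives (Ax)^T y = x^T (A^*) y, i.e. x^T A^T y = x^T (A^*) y. Since this holds for all x, y, we must have A^* = A^T. Therefore
A^* =
[[3, 2],
 [-2, -3]].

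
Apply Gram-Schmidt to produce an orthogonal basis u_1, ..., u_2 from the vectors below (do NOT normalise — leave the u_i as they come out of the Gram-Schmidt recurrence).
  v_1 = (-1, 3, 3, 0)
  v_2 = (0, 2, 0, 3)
Orthogonal basis:
  u_1 = (-1, 3, 3, 0)
  u_2 = (6/19, 20/19, -18/19, 3)

Apply the Gram-Schmidt recurrence
  u_1 = v_1
  u_i = v_i − Σ_{j<i} ((v_i · u_j) / (u_j · u_j)) · u_j.

Step by step this gives:
  u_1 = (-1, 3, 3, 0)
  u_2 = (6/19, 20/19, -18/19, 3)

Orthogonality check:
  u_2 · u_1 = 0 (should be 0)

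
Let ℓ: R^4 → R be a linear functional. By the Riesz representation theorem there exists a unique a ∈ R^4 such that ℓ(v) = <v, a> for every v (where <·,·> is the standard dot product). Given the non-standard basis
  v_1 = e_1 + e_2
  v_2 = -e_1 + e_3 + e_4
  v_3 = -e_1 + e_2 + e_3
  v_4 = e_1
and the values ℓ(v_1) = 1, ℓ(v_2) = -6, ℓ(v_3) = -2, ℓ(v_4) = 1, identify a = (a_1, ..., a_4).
a = (1, 0, -1, -4)

Write a = (a_1, ..., a_4) in the standard basis. For each basis vector v_i, ℓ(v_i) = <v_i, a> is a linear equation in the a_j's. Collect the n equations into a matrix system V a = ℓ, where row i of V is v_i (expressed in the standard basis). Since V is invertible (lower-triangular with 1s on the diagonal, up to permutation), solve by back-substitution:
  V =
[[1, 1, 0, 0],
 [-1, 0, 1, 1],
 [-1, 1, 1, 0],
 [1, 0, 0, 0]]
  V a = (1, -6, -2, 1)
Solving gives a = (1, 0, -1, -4).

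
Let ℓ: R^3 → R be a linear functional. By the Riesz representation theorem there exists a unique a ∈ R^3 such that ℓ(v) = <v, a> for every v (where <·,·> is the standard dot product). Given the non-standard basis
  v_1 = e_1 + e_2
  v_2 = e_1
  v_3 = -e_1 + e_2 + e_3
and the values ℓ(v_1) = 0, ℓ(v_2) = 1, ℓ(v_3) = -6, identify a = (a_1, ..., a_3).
a = (1, -1, -4)

Write a = (a_1, ..., a_3) in the standard basis. For each basis vector v_i, ℓ(v_i) = <v_i, a> is a linear equation in the a_j's. Collect the n equations into a matrix system V a = ℓ, where row i of V is v_i (expressed in the standard basis). Since V is invertible (lower-triangular with 1s on the diagonal, up to permutation), solve by back-substitution:
  V =
[[1, 1, 0],
 [1, 0, 0],
 [-1, 1, 1]]
  V a = (0, 1, -6)
Solving gives a = (1, -1, -4).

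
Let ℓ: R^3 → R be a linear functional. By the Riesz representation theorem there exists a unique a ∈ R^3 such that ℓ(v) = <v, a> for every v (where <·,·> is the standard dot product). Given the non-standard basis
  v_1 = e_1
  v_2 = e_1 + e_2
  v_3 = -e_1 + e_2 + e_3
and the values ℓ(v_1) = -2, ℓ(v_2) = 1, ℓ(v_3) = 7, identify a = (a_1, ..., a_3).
a = (-2, 3, 2)

Write a = (a_1, ..., a_3) in the standard basis. For each basis vector v_i, ℓ(v_i) = <v_i, a> is a linear equation in the a_j's. Collect the n equations into a matrix system V a = ℓ, where row i of V is v_i (expressed in the standard basis). Since V is invertible (lower-triangular with 1s on the diagonal, up to permutation), solve by back-substitution:
  V =
[[1, 0, 0],
 [1, 1, 0],
 [-1, 1, 1]]
  V a = (-2, 1, 7)
Solving gives a = (-2, 3, 2).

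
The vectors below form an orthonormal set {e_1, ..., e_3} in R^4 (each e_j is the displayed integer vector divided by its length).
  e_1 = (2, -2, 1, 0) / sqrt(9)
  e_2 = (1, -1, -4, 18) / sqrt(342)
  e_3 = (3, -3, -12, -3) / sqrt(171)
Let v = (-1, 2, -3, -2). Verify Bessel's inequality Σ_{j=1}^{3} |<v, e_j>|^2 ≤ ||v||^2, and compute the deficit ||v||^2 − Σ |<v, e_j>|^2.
Σ |<v, e_j>|^2 = 35/2; ||v||^2 = 18; deficit = 1/2

Write each e_j = u_j / sqrt(<u_j, u_j>) where u_j is the displayed integer vector. Then <v, e_j> = <v, u_j> / sqrt(<u_j, u_j>), so |<v, e_j>|^2 = <v, u_j>^2 / <u_j, u_j>.
Coefficients: <v, e_1> = -9/sqrt(9), <v, e_2> = -27/sqrt(342), <v, e_3> = 33/sqrt(171).
Square and sum: Σ |<v, e_j>|^2 = 35/2.
Compute ||v||^2 = v·v = 18.
Deficit = 18 − 35/2 = 1/2 ≥ 0, confirming Bessel's inequality. (The deficit equals ||v − Σ <v,e_j> e_j||^2, the squared distance from v to span{e_j}.)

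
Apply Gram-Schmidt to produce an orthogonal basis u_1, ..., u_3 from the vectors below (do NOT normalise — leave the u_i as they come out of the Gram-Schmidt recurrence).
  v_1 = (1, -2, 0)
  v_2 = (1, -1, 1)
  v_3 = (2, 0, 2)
Orthogonal basis:
  u_1 = (1, -2, 0)
  u_2 = (2/5, 1/5, 1)
  u_3 = (2/3, 1/3, -1/3)

Apply the Gram-Schmidt recurrence
  u_1 = v_1
  u_i = v_i − Σ_{j<i} ((v_i · u_j) / (u_j · u_j)) · u_j.

Step by step this gives:
  u_1 = (1, -2, 0)
  u_2 = (2/5, 1/5, 1)
  u_3 = (2/3, 1/3, -1/3)

Orthogonality check:
  u_2 · u_1 = 0 (should be 0)
  u_3 · u_1 = 0 (should be 0)
  u_3 · u_2 = 0 (should be 0)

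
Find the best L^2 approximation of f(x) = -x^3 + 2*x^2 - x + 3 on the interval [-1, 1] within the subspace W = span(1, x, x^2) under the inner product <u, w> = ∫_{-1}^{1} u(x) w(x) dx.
g(x) = 2*x^2 - 8*x/5 + 3

The best approximation g ∈ W is the orthogonal projection of f onto W. Writing g = a_0 + a_1 x + a_2 x^2, the coefficients solve the normal equations G · a = b where
  G_{ij} = <φ_i, φ_j> and b_i = <f, φ_i>, with φ_0 = 1, φ_1 = x, φ_2 = x^2.
G =
  [2, 0, 2/3]
  [0, 2/3, 0]
  [2/3, 0, 2/5],
b = (22/3, -16/15, 14/5).
Solving gives a_0 = 3, a_1 = -8/5, a_2 = 2, so
  g(x) = 2*x^2 - 8*x/5 + 3.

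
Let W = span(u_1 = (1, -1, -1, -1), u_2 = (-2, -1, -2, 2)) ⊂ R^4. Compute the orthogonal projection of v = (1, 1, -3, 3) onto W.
proj_W(v) = (-21/17, -15/17, -27/17, 21/17)

Set up U = [u_1 | ... | u_2] ∈ R^(4×2). The projector onto W = col(U) is P = U (U^T U)^(-1) U^T.
Compute U^T U =
  [4, -1]
  [-1, 13],
and U^T v = (0, 9).
Solve U^T U · c = U^T v for the coefficients: c = (3/17, 12/17). The projection is proj_W(v) = U c.
Check: (v - proj_W(v)) · u_1 = 0  (should be 0).
Check: (v - proj_W(v)) · u_2 = 0  (should be 0).
Result: proj_W(v) = (-21/17, -15/17, -27/17, 21/17).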